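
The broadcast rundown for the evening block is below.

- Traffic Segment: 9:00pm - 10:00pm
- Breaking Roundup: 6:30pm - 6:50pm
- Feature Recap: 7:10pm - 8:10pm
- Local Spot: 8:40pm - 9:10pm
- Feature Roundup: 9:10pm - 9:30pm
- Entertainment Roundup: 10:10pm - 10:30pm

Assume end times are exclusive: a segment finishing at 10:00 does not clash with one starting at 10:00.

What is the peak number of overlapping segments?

2

Sort all start/end points and keep a running count:
6:30pm start Breaking Roundup → 1
6:50pm end Breaking Roundup → 0
7:10pm start Feature Recap → 1
8:10pm end Feature Recap → 0
8:40pm start Local Spot → 1
9:00pm start Traffic Segment → 2
9:10pm end Local Spot → 1
9:10pm start Feature Roundup → 2
9:30pm end Feature Roundup → 1
10:00pm end Traffic Segment → 0
10:10pm start Entertainment Roundup → 1
10:30pm end Entertainment Roundup → 0
Peak is 2, at 9:00pm (Local Spot, Traffic Segment).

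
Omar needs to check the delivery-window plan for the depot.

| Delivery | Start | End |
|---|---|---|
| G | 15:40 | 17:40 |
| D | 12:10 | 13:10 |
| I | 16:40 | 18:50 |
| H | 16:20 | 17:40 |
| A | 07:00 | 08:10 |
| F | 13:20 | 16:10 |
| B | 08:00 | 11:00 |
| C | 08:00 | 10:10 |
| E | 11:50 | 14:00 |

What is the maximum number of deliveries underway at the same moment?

Sweep the timeline, counting +1 at each start and −1 at each end (ends before starts at a tie):
07:00 start A → 1
08:00 start B → 2
08:00 start C → 3
08:10 end A → 2
10:10 end C → 1
11:00 end B → 0
11:50 start E → 1
12:10 start D → 2
13:10 end D → 1
13:20 start F → 2
14:00 end E → 1
15:40 start G → 2
16:10 end F → 1
16:20 start H → 2
16:40 start I → 3
17:40 end G → 2
17:40 end H → 1
18:50 end I → 0
Peak is 3, at 08:00 (A, B, C).

3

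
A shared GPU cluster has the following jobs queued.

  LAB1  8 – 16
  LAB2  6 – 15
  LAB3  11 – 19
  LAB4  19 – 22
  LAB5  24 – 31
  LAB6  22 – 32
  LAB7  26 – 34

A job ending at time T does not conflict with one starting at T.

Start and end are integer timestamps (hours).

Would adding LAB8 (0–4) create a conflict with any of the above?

LAB2: starts 6 at or after LAB8 ends 4 → clear.
LAB1: starts 8 at or after LAB8 ends 4 → clear.
LAB3: starts 11 at or after LAB8 ends 4 → clear.
LAB4: starts 19 at or after LAB8 ends 4 → clear.
LAB6: starts 22 at or after LAB8 ends 4 → clear.
LAB5: starts 24 at or after LAB8 ends 4 → clear.
LAB7: starts 26 at or after LAB8 ends 4 → clear.

No — it doesn't clash with anything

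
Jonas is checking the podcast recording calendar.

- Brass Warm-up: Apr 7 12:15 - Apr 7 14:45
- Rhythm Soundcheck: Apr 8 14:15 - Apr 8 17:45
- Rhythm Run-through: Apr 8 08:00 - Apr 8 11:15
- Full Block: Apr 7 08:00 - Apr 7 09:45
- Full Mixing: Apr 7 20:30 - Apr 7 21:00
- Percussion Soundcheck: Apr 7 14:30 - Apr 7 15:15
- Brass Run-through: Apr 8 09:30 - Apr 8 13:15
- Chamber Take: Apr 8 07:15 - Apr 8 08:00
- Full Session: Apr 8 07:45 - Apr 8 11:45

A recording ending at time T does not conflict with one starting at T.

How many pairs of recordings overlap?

Sorted by start: Full Block, Brass Warm-up, Percussion Soundcheck, Full Mixing, Chamber Take, Full Session, Rhythm Run-through, Brass Run-through, Rhythm Soundcheck.
Brass Warm-up starts after Full Block ends; Full Block is clear from here.
Percussion Soundcheck starts before Brass Warm-up ends → Brass Warm-up and Percussion Soundcheck overlap.
Full Mixing starts after Brass Warm-up ends; Brass Warm-up is clear from here.
Full Mixing starts after Percussion Soundcheck ends; Percussion Soundcheck is clear from here.
Chamber Take starts after Full Mixing ends; Full Mixing is clear from here.
Full Session starts before Chamber Take ends → Chamber Take and Full Session overlap.
Rhythm Run-through starts exactly when Chamber Take ends (back-to-back, no overlap); Chamber Take is clear from here.
Rhythm Run-through starts before Full Session ends → Full Session and Rhythm Run-through overlap.
Brass Run-through starts before Full Session ends → Full Session and Brass Run-through overlap.
Rhythm Soundcheck starts after Full Session ends.
Brass Run-through starts before Rhythm Run-through ends → Rhythm Run-through and Brass Run-through overlap.
Rhythm Soundcheck starts after Rhythm Run-through ends.
Rhythm Soundcheck starts after Brass Run-through ends.
Overlapping pairs: Brass Run-through & Full Session, Brass Run-through & Rhythm Run-through, Brass Warm-up & Percussion Soundcheck, Chamber Take & Full Session, Full Session & Rhythm Run-through — 5 in total.

5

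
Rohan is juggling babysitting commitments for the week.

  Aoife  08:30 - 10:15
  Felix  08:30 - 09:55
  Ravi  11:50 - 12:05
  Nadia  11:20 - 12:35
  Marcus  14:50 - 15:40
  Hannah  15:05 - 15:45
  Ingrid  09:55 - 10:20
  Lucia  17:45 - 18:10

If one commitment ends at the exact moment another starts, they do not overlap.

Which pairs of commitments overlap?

Two intervals overlap when each starts before the other ends.
Sorted by start: Aoife, Felix, Ingrid, Nadia, Ravi, Marcus, Hannah, Lucia.
Felix starts before Aoife ends → Aoife and Felix overlap.
Ingrid starts before Aoife ends → Aoife and Ingrid overlap.
Nadia starts after Aoife ends, so nothing later overlaps Aoife either.
Ingrid starts exactly when Felix ends (back-to-back, no overlap), so nothing later overlaps Felix either.
Nadia starts after Ingrid ends, so nothing later overlaps Ingrid either.
Ravi starts before Nadia ends → Nadia and Ravi overlap.
Marcus starts after Nadia ends, so nothing later overlaps Nadia either.
Marcus starts after Ravi ends, so nothing later overlaps Ravi either.
Hannah starts before Marcus ends → Marcus and Hannah overlap.
Lucia starts after Marcus ends.
Lucia starts after Hannah ends.

Aoife & Felix, Aoife & Ingrid, Hannah & Marcus, Nadia & Ravi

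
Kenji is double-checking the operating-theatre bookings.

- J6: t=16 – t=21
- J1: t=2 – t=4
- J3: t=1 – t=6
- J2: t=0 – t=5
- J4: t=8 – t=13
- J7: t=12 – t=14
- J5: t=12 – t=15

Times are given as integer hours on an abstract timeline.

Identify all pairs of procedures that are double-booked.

Sorted by start: J2, J3, J1, J4, J5, J7, J6.
J3 starts before J2 ends → J2 and J3 overlap.
J1 starts before J2 ends → J2 and J1 overlap.
J4 starts after J2 ends, so J2 has no further overlaps.
J1 starts before J3 ends → J3 and J1 overlap.
J4 starts after J3 ends, so J3 has no further overlaps.
J4 starts after J1 ends, so J1 has no further overlaps.
J5 starts before J4 ends → J4 and J5 overlap.
J7 starts before J4 ends → J4 and J7 overlap.
J6 starts after J4 ends.
J7 starts before J5 ends → J5 and J7 overlap.
J6 starts after J5 ends.
J6 starts after J7 ends.

J1 & J2, J1 & J3, J2 & J3, J4 & J5, J4 & J7, J5 & J7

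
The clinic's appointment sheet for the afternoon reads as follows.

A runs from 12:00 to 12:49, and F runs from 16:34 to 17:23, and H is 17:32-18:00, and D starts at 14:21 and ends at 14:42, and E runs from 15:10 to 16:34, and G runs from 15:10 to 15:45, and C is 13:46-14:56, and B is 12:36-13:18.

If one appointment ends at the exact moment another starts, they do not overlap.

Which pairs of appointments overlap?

Sorted by start: A, B, C, D, E, G, F, H.
B starts before A ends → A and B overlap.
C starts after A ends, so nothing later overlaps A either.
C starts after B ends, so nothing later overlaps B either.
D starts before C ends → C and D overlap.
E starts after C ends, so nothing later overlaps C either.
E starts after D ends, so nothing later overlaps D either.
G starts before E ends → E and G overlap.
F starts exactly when E ends (back-to-back, no overlap), so nothing later overlaps E either.
F starts after G ends, so nothing later overlaps G either.
H starts after F ends.

A & B, C & D, E & G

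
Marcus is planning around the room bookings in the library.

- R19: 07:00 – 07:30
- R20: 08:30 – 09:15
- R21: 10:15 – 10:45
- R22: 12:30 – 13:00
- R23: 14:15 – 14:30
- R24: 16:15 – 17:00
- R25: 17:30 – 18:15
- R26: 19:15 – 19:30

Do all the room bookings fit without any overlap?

Check each pair: they overlap iff neither finishes before the other starts.
Sorted by start: R19, R20, R21, R22, R23, R24, R25, R26.
R20 starts after R19 ends; R19 is clear from here.
R21 starts after R20 ends; R20 is clear from here.
R22 starts after R21 ends; R21 is clear from here.
R23 starts after R22 ends; R22 is clear from here.
R24 starts after R23 ends; R23 is clear from here.
R25 starts after R24 ends; R24 is clear from here.
R26 starts after R25 ends.
Every pair is clear; the schedule has no overlaps.

Yes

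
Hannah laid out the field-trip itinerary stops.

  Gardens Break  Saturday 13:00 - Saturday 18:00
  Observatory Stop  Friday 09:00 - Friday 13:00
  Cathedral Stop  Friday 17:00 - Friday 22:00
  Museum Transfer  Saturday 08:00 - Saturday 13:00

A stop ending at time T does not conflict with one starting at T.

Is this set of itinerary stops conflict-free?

Sorted by start: Observatory Stop, Cathedral Stop, Museum Transfer, Gardens Break.
Cathedral Stop starts after Observatory Stop ends, so nothing later overlaps Observatory Stop either.
Museum Transfer starts after Cathedral Stop ends, so nothing later overlaps Cathedral Stop either.
Gardens Break starts exactly when Museum Transfer ends (back-to-back, no overlap).
Every pair is clear; the schedule has no overlaps.

Yes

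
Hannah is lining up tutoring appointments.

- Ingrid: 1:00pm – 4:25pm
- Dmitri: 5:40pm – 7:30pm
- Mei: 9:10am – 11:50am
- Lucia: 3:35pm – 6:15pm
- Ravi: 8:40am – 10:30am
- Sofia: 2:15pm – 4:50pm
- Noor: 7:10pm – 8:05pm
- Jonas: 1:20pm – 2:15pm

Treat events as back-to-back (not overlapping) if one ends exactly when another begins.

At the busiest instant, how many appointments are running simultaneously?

3

Walk through starts and ends in time order (an end at T is processed before a start at T):
8:40am start Ravi → 1
9:10am start Mei → 2
10:30am end Ravi → 1
11:50am end Mei → 0
1:00pm start Ingrid → 1
1:20pm start Jonas → 2
2:15pm end Jonas → 1
2:15pm start Sofia → 2
3:35pm start Lucia → 3
4:25pm end Ingrid → 2
4:50pm end Sofia → 1
5:40pm start Dmitri → 2
6:15pm end Lucia → 1
7:10pm start Noor → 2
7:30pm end Dmitri → 1
8:05pm end Noor → 0
Peak is 3, at 3:35pm (Ingrid, Lucia, Sofia).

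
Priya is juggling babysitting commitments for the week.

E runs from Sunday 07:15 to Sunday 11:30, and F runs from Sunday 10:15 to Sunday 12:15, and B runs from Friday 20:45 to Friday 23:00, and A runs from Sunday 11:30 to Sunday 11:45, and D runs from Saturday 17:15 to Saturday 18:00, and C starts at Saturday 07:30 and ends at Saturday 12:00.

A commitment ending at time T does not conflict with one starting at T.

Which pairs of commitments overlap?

Two intervals overlap when each starts before the other ends.
Sorted by start: B, C, D, E, F, A.
C starts after B ends, so nothing later overlaps B either.
D starts after C ends, so nothing later overlaps C either.
E starts after D ends, so nothing later overlaps D either.
F starts before E ends → E and F overlap.
A starts exactly when E ends (back-to-back, no overlap).
A starts before F ends → F and A overlap.

A & F, E & F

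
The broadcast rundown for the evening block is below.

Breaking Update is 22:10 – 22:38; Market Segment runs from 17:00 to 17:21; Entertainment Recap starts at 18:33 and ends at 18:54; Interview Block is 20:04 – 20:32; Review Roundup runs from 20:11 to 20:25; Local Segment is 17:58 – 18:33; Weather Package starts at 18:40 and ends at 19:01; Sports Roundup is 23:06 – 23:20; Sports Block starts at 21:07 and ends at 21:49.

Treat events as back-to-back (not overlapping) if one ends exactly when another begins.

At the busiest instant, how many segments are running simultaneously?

Sweep the timeline, counting +1 at each start and −1 at each end (ends before starts at a tie):
17:00 start Market Segment → 1
17:21 end Market Segment → 0
17:58 start Local Segment → 1
18:33 end Local Segment → 0
18:33 start Entertainment Recap → 1
18:40 start Weather Package → 2
18:54 end Entertainment Recap → 1
19:01 end Weather Package → 0
20:04 start Interview Block → 1
20:11 start Review Roundup → 2
20:25 end Review Roundup → 1
20:32 end Interview Block → 0
21:07 start Sports Block → 1
21:49 end Sports Block → 0
22:10 start Breaking Update → 1
22:38 end Breaking Update → 0
23:06 start Sports Roundup → 1
23:20 end Sports Roundup → 0
Peak is 2, at 18:40 (Entertainment Recap, Weather Package).

2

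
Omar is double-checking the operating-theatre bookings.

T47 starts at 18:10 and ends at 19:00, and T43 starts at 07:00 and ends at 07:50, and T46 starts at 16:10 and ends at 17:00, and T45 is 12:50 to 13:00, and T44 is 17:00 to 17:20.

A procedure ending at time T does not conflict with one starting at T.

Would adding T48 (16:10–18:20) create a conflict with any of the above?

Yes — it overlaps T44, T46, T47

T43: ends 07:50 at or before T48 starts 16:10 → clear.
T45: ends 13:00 at or before T48 starts 16:10 → clear.
T46: starts 16:10 before T48 ends 18:20, and ends 17:00 after T48 starts 16:10 → overlap.
T44: starts 17:00 before T48 ends 18:20, and ends 17:20 after T48 starts 16:10 → overlap.
T47: starts 18:10 before T48 ends 18:20, and ends 19:00 after T48 starts 16:10 → overlap.
T48 overlaps T44, T46, T47.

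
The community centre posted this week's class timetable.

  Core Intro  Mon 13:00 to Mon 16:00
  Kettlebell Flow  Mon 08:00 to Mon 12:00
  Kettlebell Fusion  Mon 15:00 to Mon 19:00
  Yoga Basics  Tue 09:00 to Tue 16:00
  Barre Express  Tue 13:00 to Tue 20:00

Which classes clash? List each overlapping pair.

Barre Express & Yoga Basics, Core Intro & Kettlebell Fusion

Check each pair: they overlap iff neither finishes before the other starts.
Sorted by start: Kettlebell Flow, Core Intro, Kettlebell Fusion, Yoga Basics, Barre Express.
Core Intro starts after Kettlebell Flow ends — done with Kettlebell Flow.
Kettlebell Fusion starts before Core Intro ends → Core Intro and Kettlebell Fusion overlap.
Yoga Basics starts after Core Intro ends — done with Core Intro.
Yoga Basics starts after Kettlebell Fusion ends — done with Kettlebell Fusion.
Barre Express starts before Yoga Basics ends → Yoga Basics and Barre Express overlap.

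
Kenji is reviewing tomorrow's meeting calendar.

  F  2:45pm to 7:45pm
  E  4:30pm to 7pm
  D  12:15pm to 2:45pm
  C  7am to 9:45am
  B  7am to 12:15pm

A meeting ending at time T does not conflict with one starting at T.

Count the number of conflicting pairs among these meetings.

2

Sorted by start: B, C, D, F, E.
C starts before B ends → B and C overlap.
D starts exactly when B ends (back-to-back, no overlap) — done with B.
D starts after C ends — done with C.
F starts exactly when D ends (back-to-back, no overlap) — done with D.
E starts before F ends → F and E overlap.
Overlapping pairs: B & C, E & F — 2 in total.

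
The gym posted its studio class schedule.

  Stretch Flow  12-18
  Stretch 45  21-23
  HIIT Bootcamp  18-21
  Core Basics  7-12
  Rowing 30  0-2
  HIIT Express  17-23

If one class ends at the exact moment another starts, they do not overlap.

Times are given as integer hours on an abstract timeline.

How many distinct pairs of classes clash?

3

Sorted by start: Rowing 30, Core Basics, Stretch Flow, HIIT Express, HIIT Bootcamp, Stretch 45.
Core Basics starts after Rowing 30 ends; Rowing 30 is clear from here.
Stretch Flow starts exactly when Core Basics ends (back-to-back, no overlap); Core Basics is clear from here.
HIIT Express starts before Stretch Flow ends → Stretch Flow and HIIT Express overlap.
HIIT Bootcamp starts exactly when Stretch Flow ends (back-to-back, no overlap); Stretch Flow is clear from here.
HIIT Bootcamp starts before HIIT Express ends → HIIT Express and HIIT Bootcamp overlap.
Stretch 45 starts before HIIT Express ends → HIIT Express and Stretch 45 overlap.
Stretch 45 starts exactly when HIIT Bootcamp ends (back-to-back, no overlap).
Overlapping pairs: HIIT Bootcamp & HIIT Express, HIIT Express & Stretch 45, HIIT Express & Stretch Flow — 3 in total.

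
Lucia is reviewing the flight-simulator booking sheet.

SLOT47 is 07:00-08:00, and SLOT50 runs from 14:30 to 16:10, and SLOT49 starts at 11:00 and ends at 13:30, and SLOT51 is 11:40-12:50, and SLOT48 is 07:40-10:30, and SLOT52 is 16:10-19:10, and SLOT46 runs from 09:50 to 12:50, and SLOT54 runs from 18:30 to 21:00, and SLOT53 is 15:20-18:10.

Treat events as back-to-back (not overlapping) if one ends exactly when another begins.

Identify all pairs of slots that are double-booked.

SLOT46 & SLOT48, SLOT46 & SLOT49, SLOT46 & SLOT51, SLOT47 & SLOT48, SLOT49 & SLOT51, SLOT50 & SLOT53, SLOT52 & SLOT53, SLOT52 & SLOT54

Two intervals overlap when each starts before the other ends.
Sorted by start: SLOT47, SLOT48, SLOT46, SLOT49, SLOT51, SLOT50, SLOT53, SLOT52, SLOT54.
SLOT48 starts before SLOT47 ends → SLOT47 and SLOT48 overlap.
SLOT46 starts after SLOT47 ends, so SLOT47 has no further overlaps.
SLOT46 starts before SLOT48 ends → SLOT48 and SLOT46 overlap.
SLOT49 starts after SLOT48 ends, so SLOT48 has no further overlaps.
SLOT49 starts before SLOT46 ends → SLOT46 and SLOT49 overlap.
SLOT51 starts before SLOT46 ends → SLOT46 and SLOT51 overlap.
SLOT50 starts after SLOT46 ends, so SLOT46 has no further overlaps.
SLOT51 starts before SLOT49 ends → SLOT49 and SLOT51 overlap.
SLOT50 starts after SLOT49 ends, so SLOT49 has no further overlaps.
SLOT50 starts after SLOT51 ends, so SLOT51 has no further overlaps.
SLOT53 starts before SLOT50 ends → SLOT50 and SLOT53 overlap.
SLOT52 starts exactly when SLOT50 ends (back-to-back, no overlap), so SLOT50 has no further overlaps.
SLOT52 starts before SLOT53 ends → SLOT53 and SLOT52 overlap.
SLOT54 starts after SLOT53 ends.
SLOT54 starts before SLOT52 ends → SLOT52 and SLOT54 overlap.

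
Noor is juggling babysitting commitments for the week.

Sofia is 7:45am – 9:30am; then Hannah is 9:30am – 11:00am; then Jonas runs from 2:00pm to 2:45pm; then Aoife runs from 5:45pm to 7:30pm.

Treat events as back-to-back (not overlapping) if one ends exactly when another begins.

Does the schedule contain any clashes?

Sorted by start: Sofia, Hannah, Jonas, Aoife.
Hannah starts exactly when Sofia ends (back-to-back, no overlap), so nothing later overlaps Sofia either.
Jonas starts after Hannah ends, so nothing later overlaps Hannah either.
Aoife starts after Jonas ends.
Every pair is clear; the schedule has no overlaps.

No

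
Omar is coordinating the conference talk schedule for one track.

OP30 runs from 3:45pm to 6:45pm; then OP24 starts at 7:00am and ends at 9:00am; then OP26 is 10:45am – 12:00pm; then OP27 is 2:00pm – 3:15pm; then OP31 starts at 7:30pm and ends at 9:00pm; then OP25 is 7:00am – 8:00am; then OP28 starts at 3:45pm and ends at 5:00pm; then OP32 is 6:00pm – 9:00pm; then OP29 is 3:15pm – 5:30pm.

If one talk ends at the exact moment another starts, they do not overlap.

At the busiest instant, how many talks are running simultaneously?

3

Sort all start/end points and keep a running count:
7:00am start OP24 → 1
7:00am start OP25 → 2
8:00am end OP25 → 1
9:00am end OP24 → 0
10:45am start OP26 → 1
12:00pm end OP26 → 0
2:00pm start OP27 → 1
3:15pm end OP27 → 0
3:15pm start OP29 → 1
3:45pm start OP28 → 2
3:45pm start OP30 → 3
5:00pm end OP28 → 2
5:30pm end OP29 → 1
6:00pm start OP32 → 2
6:45pm end OP30 → 1
7:30pm start OP31 → 2
9:00pm end OP31 → 1
9:00pm end OP32 → 0
Peak is 3, at 3:45pm (OP28, OP29, OP30).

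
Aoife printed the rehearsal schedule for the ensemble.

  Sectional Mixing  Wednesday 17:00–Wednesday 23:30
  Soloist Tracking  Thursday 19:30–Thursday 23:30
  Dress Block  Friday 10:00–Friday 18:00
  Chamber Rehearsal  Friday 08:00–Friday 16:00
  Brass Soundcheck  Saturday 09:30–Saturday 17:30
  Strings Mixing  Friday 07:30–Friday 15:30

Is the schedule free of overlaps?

Sorted by start: Sectional Mixing, Soloist Tracking, Strings Mixing, Chamber Rehearsal, Dress Block, Brass Soundcheck.
Soloist Tracking starts after Sectional Mixing ends; Sectional Mixing is clear from here.
Strings Mixing starts after Soloist Tracking ends; Soloist Tracking is clear from here.
Chamber Rehearsal starts before Strings Mixing ends → Strings Mixing and Chamber Rehearsal overlap.
That's a conflict, so the schedule is not conflict-free.

No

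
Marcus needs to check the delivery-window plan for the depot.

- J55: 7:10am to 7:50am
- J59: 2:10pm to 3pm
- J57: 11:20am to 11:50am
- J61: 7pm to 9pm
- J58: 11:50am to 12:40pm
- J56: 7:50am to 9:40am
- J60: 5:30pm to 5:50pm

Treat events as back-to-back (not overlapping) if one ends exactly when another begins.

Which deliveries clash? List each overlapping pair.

none

Sorted by start: J55, J56, J57, J58, J59, J60, J61.
J56 starts exactly when J55 ends (back-to-back, no overlap), so nothing later overlaps J55 either.
J57 starts after J56 ends, so nothing later overlaps J56 either.
J58 starts exactly when J57 ends (back-to-back, no overlap), so nothing later overlaps J57 either.
J59 starts after J58 ends, so nothing later overlaps J58 either.
J60 starts after J59 ends, so nothing later overlaps J59 either.
J61 starts after J60 ends.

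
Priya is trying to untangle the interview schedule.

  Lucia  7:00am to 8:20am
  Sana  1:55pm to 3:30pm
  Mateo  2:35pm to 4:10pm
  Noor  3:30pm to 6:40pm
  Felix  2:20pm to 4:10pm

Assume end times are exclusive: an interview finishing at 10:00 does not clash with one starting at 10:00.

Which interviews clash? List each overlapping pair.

Sorted by start: Lucia, Sana, Felix, Mateo, Noor.
Sana starts after Lucia ends, so nothing later overlaps Lucia either.
Felix starts before Sana ends → Sana and Felix overlap.
Mateo starts before Sana ends → Sana and Mateo overlap.
Noor starts exactly when Sana ends (back-to-back, no overlap).
Mateo starts before Felix ends → Felix and Mateo overlap.
Noor starts before Felix ends → Felix and Noor overlap.
Noor starts before Mateo ends → Mateo and Noor overlap.

Felix & Mateo, Felix & Noor, Felix & Sana, Mateo & Noor, Mateo & Sana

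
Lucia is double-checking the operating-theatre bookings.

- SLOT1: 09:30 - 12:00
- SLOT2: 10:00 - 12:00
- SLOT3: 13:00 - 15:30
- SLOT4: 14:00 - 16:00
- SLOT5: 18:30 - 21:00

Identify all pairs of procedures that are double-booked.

SLOT1 & SLOT2, SLOT3 & SLOT4

Two intervals overlap when each starts before the other ends.
Sorted by start: SLOT1, SLOT2, SLOT3, SLOT4, SLOT5.
SLOT2 starts before SLOT1 ends → SLOT1 and SLOT2 overlap.
SLOT3 starts after SLOT1 ends; SLOT1 is clear from here.
SLOT3 starts after SLOT2 ends; SLOT2 is clear from here.
SLOT4 starts before SLOT3 ends → SLOT3 and SLOT4 overlap.
SLOT5 starts after SLOT3 ends.
SLOT5 starts after SLOT4 ends.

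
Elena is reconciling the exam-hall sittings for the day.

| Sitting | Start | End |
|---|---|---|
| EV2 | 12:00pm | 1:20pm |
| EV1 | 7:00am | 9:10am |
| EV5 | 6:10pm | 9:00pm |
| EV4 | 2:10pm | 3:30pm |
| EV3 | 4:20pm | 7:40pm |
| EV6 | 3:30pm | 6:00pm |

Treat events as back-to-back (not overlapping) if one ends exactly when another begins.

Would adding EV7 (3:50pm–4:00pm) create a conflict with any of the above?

Yes — it overlaps EV6

EV1: ends 9:10am at or before EV7 starts 3:50pm → clear.
EV2: ends 1:20pm at or before EV7 starts 3:50pm → clear.
EV4: ends 3:30pm at or before EV7 starts 3:50pm → clear.
EV6: starts 3:30pm before EV7 ends 4:00pm, and ends 6:00pm after EV7 starts 3:50pm → overlap.
EV3: starts 4:20pm at or after EV7 ends 4:00pm → clear.
EV5: starts 6:10pm at or after EV7 ends 4:00pm → clear.
EV7 overlaps EV6.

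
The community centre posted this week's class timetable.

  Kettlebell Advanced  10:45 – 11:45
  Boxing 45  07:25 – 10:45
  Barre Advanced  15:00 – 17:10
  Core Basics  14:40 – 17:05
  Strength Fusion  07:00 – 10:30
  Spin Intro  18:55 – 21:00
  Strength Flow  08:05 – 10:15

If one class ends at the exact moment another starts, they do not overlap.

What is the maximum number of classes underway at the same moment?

Walk through starts and ends in time order (an end at T is processed before a start at T):
07:00 start Strength Fusion → 1
07:25 start Boxing 45 → 2
08:05 start Strength Flow → 3
10:15 end Strength Flow → 2
10:30 end Strength Fusion → 1
10:45 end Boxing 45 → 0
10:45 start Kettlebell Advanced → 1
11:45 end Kettlebell Advanced → 0
14:40 start Core Basics → 1
15:00 start Barre Advanced → 2
17:05 end Core Basics → 1
17:10 end Barre Advanced → 0
18:55 start Spin Intro → 1
21:00 end Spin Intro → 0
Peak is 3, at 08:05 (Boxing 45, Strength Flow, Strength Fusion).

3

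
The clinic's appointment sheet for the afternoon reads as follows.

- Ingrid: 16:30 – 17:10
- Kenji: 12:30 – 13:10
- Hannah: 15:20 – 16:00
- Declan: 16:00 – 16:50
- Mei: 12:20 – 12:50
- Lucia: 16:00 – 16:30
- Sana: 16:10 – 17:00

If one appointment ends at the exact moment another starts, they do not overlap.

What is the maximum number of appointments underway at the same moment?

Sort all start/end points and keep a running count:
12:20 start Mei → 1
12:30 start Kenji → 2
12:50 end Mei → 1
13:10 end Kenji → 0
15:20 start Hannah → 1
16:00 end Hannah → 0
16:00 start Declan → 1
16:00 start Lucia → 2
16:10 start Sana → 3
16:30 end Lucia → 2
16:30 start Ingrid → 3
16:50 end Declan → 2
17:00 end Sana → 1
17:10 end Ingrid → 0
Peak is 3, at 16:10 (Declan, Lucia, Sana).

3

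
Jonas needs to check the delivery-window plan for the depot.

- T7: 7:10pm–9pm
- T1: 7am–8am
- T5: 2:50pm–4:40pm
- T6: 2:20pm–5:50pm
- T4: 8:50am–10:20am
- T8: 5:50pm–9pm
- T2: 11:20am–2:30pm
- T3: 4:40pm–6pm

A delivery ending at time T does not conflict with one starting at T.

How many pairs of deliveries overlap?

Sorted by start: T1, T4, T2, T6, T5, T3, T8, T7.
T4 starts after T1 ends, so nothing later overlaps T1 either.
T2 starts after T4 ends, so nothing later overlaps T4 either.
T6 starts before T2 ends → T2 and T6 overlap.
T5 starts after T2 ends, so nothing later overlaps T2 either.
T5 starts before T6 ends → T6 and T5 overlap.
T3 starts before T6 ends → T6 and T3 overlap.
T8 starts exactly when T6 ends (back-to-back, no overlap), so nothing later overlaps T6 either.
T3 starts exactly when T5 ends (back-to-back, no overlap), so nothing later overlaps T5 either.
T8 starts before T3 ends → T3 and T8 overlap.
T7 starts after T3 ends.
T7 starts before T8 ends → T8 and T7 overlap.
Overlapping pairs: T2 & T6, T3 & T6, T3 & T8, T5 & T6, T7 & T8 — 5 in total.

5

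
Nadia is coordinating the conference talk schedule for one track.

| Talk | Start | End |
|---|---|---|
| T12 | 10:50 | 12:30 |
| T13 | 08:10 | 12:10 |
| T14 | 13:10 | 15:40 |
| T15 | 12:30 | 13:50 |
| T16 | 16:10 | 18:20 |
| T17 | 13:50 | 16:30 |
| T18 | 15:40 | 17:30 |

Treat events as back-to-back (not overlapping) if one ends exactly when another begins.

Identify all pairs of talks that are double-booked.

T12 & T13, T14 & T15, T14 & T17, T16 & T17, T16 & T18, T17 & T18

Check each pair: they overlap iff neither finishes before the other starts.
Sorted by start: T13, T12, T15, T14, T17, T18, T16.
T12 starts before T13 ends → T13 and T12 overlap.
T15 starts after T13 ends, so nothing later overlaps T13 either.
T15 starts exactly when T12 ends (back-to-back, no overlap), so nothing later overlaps T12 either.
T14 starts before T15 ends → T15 and T14 overlap.
T17 starts exactly when T15 ends (back-to-back, no overlap), so nothing later overlaps T15 either.
T17 starts before T14 ends → T14 and T17 overlap.
T18 starts exactly when T14 ends (back-to-back, no overlap), so nothing later overlaps T14 either.
T18 starts before T17 ends → T17 and T18 overlap.
T16 starts before T17 ends → T17 and T16 overlap.
T16 starts before T18 ends → T18 and T16 overlap.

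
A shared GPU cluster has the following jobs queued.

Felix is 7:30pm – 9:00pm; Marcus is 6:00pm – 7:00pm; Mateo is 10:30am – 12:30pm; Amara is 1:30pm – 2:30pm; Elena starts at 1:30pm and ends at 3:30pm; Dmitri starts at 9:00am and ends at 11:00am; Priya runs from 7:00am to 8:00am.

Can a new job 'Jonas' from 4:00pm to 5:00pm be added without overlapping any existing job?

Yes — the slot is free

Priya: ends 8:00am at or before Jonas starts 4:00pm → clear.
Dmitri: ends 11:00am at or before Jonas starts 4:00pm → clear.
Mateo: ends 12:30pm at or before Jonas starts 4:00pm → clear.
Amara: ends 2:30pm at or before Jonas starts 4:00pm → clear.
Elena: ends 3:30pm at or before Jonas starts 4:00pm → clear.
Marcus: starts 6:00pm at or after Jonas ends 5:00pm → clear.
Felix: starts 7:30pm at or after Jonas ends 5:00pm → clear.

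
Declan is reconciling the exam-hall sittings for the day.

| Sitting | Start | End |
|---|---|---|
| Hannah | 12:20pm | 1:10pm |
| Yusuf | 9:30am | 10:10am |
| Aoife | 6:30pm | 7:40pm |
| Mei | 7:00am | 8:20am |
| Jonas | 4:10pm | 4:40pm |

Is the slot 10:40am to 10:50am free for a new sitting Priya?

Mei: ends 8:20am at or before Priya starts 10:40am → clear.
Yusuf: ends 10:10am at or before Priya starts 10:40am → clear.
Hannah: starts 12:20pm at or after Priya ends 10:50am → clear.
Jonas: starts 4:10pm at or after Priya ends 10:50am → clear.
Aoife: starts 6:30pm at or after Priya ends 10:50am → clear.

Yes — the slot is free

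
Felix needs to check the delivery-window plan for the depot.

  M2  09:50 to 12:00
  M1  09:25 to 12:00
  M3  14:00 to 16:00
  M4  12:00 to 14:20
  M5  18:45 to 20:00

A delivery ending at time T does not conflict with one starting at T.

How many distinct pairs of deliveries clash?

2

Sorted by start: M1, M2, M4, M3, M5.
M2 starts before M1 ends → M1 and M2 overlap.
M4 starts exactly when M1 ends (back-to-back, no overlap), so nothing later overlaps M1 either.
M4 starts exactly when M2 ends (back-to-back, no overlap), so nothing later overlaps M2 either.
M3 starts before M4 ends → M4 and M3 overlap.
M5 starts after M4 ends.
M5 starts after M3 ends.
Overlapping pairs: M1 & M2, M3 & M4 — 2 in total.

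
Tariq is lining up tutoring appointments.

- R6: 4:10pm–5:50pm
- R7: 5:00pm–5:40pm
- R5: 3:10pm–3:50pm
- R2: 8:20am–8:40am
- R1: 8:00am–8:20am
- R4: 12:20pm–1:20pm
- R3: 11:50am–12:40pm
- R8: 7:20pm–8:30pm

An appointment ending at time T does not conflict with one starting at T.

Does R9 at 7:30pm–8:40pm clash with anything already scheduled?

Yes — it overlaps R8

R1: ends 8:20am at or before R9 starts 7:30pm → clear.
R2: ends 8:40am at or before R9 starts 7:30pm → clear.
R3: ends 12:40pm at or before R9 starts 7:30pm → clear.
R4: ends 1:20pm at or before R9 starts 7:30pm → clear.
R5: ends 3:50pm at or before R9 starts 7:30pm → clear.
R6: ends 5:50pm at or before R9 starts 7:30pm → clear.
R7: ends 5:40pm at or before R9 starts 7:30pm → clear.
R8: starts 7:20pm before R9 ends 8:40pm, and ends 8:30pm after R9 starts 7:30pm → overlap.
R9 overlaps R8.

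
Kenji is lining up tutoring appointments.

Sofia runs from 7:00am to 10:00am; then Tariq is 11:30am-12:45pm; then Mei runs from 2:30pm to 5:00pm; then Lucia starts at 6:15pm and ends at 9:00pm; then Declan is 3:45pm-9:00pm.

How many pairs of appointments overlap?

Check each pair: they overlap iff neither finishes before the other starts.
Sorted by start: Sofia, Tariq, Mei, Declan, Lucia.
Tariq starts after Sofia ends — done with Sofia.
Mei starts after Tariq ends — done with Tariq.
Declan starts before Mei ends → Mei and Declan overlap.
Lucia starts after Mei ends.
Lucia starts before Declan ends → Declan and Lucia overlap.
Overlapping pairs: Declan & Lucia, Declan & Mei — 2 in total.

2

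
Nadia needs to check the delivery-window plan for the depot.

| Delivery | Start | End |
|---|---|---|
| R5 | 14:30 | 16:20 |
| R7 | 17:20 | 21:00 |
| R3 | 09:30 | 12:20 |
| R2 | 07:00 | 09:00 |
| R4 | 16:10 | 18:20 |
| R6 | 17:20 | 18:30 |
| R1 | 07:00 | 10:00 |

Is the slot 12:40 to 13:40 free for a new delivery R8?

Yes — the slot is free

R1: ends 10:00 at or before R8 starts 12:40 → clear.
R2: ends 09:00 at or before R8 starts 12:40 → clear.
R3: ends 12:20 at or before R8 starts 12:40 → clear.
R5: starts 14:30 at or after R8 ends 13:40 → clear.
R4: starts 16:10 at or after R8 ends 13:40 → clear.
R6: starts 17:20 at or after R8 ends 13:40 → clear.
R7: starts 17:20 at or after R8 ends 13:40 → clear.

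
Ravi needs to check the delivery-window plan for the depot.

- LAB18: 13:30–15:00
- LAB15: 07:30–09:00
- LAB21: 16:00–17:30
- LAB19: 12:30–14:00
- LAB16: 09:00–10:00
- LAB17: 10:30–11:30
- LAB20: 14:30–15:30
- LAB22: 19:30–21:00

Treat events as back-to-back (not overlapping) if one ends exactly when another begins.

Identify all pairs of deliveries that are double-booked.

LAB18 & LAB19, LAB18 & LAB20

Sorted by start: LAB15, LAB16, LAB17, LAB19, LAB18, LAB20, LAB21, LAB22.
LAB16 starts exactly when LAB15 ends (back-to-back, no overlap), so LAB15 has no further overlaps.
LAB17 starts after LAB16 ends, so LAB16 has no further overlaps.
LAB19 starts after LAB17 ends, so LAB17 has no further overlaps.
LAB18 starts before LAB19 ends → LAB19 and LAB18 overlap.
LAB20 starts after LAB19 ends, so LAB19 has no further overlaps.
LAB20 starts before LAB18 ends → LAB18 and LAB20 overlap.
LAB21 starts after LAB18 ends, so LAB18 has no further overlaps.
LAB21 starts after LAB20 ends, so LAB20 has no further overlaps.
LAB22 starts after LAB21 ends.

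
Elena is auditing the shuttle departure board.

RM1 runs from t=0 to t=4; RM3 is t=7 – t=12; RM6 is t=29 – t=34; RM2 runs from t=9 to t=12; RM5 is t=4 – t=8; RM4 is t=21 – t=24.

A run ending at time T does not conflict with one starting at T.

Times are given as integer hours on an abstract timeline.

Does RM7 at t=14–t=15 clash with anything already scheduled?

RM1: ends t=4 at or before RM7 starts t=14 → clear.
RM5: ends t=8 at or before RM7 starts t=14 → clear.
RM3: ends t=12 at or before RM7 starts t=14 → clear.
RM2: ends t=12 at or before RM7 starts t=14 → clear.
RM4: starts t=21 at or after RM7 ends t=15 → clear.
RM6: starts t=29 at or after RM7 ends t=15 → clear.

No — it doesn't clash with anything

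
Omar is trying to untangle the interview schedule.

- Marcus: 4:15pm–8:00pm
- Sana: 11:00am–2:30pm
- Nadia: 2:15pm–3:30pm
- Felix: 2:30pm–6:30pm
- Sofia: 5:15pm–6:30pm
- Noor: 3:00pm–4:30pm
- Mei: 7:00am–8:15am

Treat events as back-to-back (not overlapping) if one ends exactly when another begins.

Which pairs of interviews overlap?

Felix & Marcus, Felix & Nadia, Felix & Noor, Felix & Sofia, Marcus & Noor, Marcus & Sofia, Nadia & Noor, Nadia & Sana

Sorted by start: Mei, Sana, Nadia, Felix, Noor, Marcus, Sofia.
Sana starts after Mei ends, so nothing later overlaps Mei either.
Nadia starts before Sana ends → Sana and Nadia overlap.
Felix starts exactly when Sana ends (back-to-back, no overlap), so nothing later overlaps Sana either.
Felix starts before Nadia ends → Nadia and Felix overlap.
Noor starts before Nadia ends → Nadia and Noor overlap.
Marcus starts after Nadia ends, so nothing later overlaps Nadia either.
Noor starts before Felix ends → Felix and Noor overlap.
Marcus starts before Felix ends → Felix and Marcus overlap.
Sofia starts before Felix ends → Felix and Sofia overlap.
Marcus starts before Noor ends → Noor and Marcus overlap.
Sofia starts after Noor ends.
Sofia starts before Marcus ends → Marcus and Sofia overlap.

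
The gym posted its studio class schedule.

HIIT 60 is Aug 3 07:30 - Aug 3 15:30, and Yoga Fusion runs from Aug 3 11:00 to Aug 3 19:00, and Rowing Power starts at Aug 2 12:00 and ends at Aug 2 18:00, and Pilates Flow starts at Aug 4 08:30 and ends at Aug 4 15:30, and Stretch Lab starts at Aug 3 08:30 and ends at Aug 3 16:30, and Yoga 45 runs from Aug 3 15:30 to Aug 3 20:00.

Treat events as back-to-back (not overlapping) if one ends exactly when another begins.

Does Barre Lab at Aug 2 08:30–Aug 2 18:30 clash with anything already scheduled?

Yes — it overlaps Rowing Power

Rowing Power: starts Aug 2 12:00 before Barre Lab ends Aug 2 18:30, and ends Aug 2 18:00 after Barre Lab starts Aug 2 08:30 → overlap.
HIIT 60: starts Aug 3 07:30 at or after Barre Lab ends Aug 2 18:30 → clear.
Stretch Lab: starts Aug 3 08:30 at or after Barre Lab ends Aug 2 18:30 → clear.
Yoga Fusion: starts Aug 3 11:00 at or after Barre Lab ends Aug 2 18:30 → clear.
Yoga 45: starts Aug 3 15:30 at or after Barre Lab ends Aug 2 18:30 → clear.
Pilates Flow: starts Aug 4 08:30 at or after Barre Lab ends Aug 2 18:30 → clear.
Barre Lab overlaps Rowing Power.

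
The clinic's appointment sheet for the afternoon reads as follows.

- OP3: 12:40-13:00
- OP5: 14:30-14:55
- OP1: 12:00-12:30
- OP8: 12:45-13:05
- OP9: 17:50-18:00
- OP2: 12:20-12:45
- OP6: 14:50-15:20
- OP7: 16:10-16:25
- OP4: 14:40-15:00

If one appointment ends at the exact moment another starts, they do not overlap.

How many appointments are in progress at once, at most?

Walk through starts and ends in time order (an end at T is processed before a start at T):
12:00 start OP1 → 1
12:20 start OP2 → 2
12:30 end OP1 → 1
12:40 start OP3 → 2
12:45 end OP2 → 1
12:45 start OP8 → 2
13:00 end OP3 → 1
13:05 end OP8 → 0
14:30 start OP5 → 1
14:40 start OP4 → 2
14:50 start OP6 → 3
14:55 end OP5 → 2
15:00 end OP4 → 1
15:20 end OP6 → 0
16:10 start OP7 → 1
16:25 end OP7 → 0
17:50 start OP9 → 1
18:00 end OP9 → 0
Peak is 3, at 14:50 (OP4, OP5, OP6).

3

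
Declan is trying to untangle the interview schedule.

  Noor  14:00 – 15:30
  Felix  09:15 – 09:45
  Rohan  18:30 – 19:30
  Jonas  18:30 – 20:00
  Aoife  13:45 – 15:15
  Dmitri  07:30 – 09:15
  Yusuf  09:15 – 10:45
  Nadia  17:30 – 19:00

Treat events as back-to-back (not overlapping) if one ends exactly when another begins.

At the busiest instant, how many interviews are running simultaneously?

Sweep the timeline, counting +1 at each start and −1 at each end (ends before starts at a tie):
07:30 start Dmitri → 1
09:15 end Dmitri → 0
09:15 start Felix → 1
09:15 start Yusuf → 2
09:45 end Felix → 1
10:45 end Yusuf → 0
13:45 start Aoife → 1
14:00 start Noor → 2
15:15 end Aoife → 1
15:30 end Noor → 0
17:30 start Nadia → 1
18:30 start Jonas → 2
18:30 start Rohan → 3
19:00 end Nadia → 2
19:30 end Rohan → 1
20:00 end Jonas → 0
Peak is 3, at 18:30 (Jonas, Nadia, Rohan).

3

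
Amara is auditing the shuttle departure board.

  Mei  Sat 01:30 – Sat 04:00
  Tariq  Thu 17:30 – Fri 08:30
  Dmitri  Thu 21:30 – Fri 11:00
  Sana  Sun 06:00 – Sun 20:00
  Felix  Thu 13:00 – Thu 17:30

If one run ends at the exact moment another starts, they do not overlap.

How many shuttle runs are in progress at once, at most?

Sort all start/end points and keep a running count:
Thu 13:00 start Felix → 1
Thu 17:30 end Felix → 0
Thu 17:30 start Tariq → 1
Thu 21:30 start Dmitri → 2
Fri 08:30 end Tariq → 1
Fri 11:00 end Dmitri → 0
Sat 01:30 start Mei → 1
Sat 04:00 end Mei → 0
Sun 06:00 start Sana → 1
Sun 20:00 end Sana → 0
Peak is 2, at Thu 21:30 (Dmitri, Tariq).

2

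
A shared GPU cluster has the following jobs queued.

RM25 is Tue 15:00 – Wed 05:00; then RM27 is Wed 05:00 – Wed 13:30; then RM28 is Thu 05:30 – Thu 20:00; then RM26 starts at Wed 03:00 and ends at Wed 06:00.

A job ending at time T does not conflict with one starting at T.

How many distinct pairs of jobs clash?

Sorted by start: RM25, RM26, RM27, RM28.
RM26 starts before RM25 ends → RM25 and RM26 overlap.
RM27 starts exactly when RM25 ends (back-to-back, no overlap); RM25 is clear from here.
RM27 starts before RM26 ends → RM26 and RM27 overlap.
RM28 starts after RM26 ends.
RM28 starts after RM27 ends.
Overlapping pairs: RM25 & RM26, RM26 & RM27 — 2 in total.

2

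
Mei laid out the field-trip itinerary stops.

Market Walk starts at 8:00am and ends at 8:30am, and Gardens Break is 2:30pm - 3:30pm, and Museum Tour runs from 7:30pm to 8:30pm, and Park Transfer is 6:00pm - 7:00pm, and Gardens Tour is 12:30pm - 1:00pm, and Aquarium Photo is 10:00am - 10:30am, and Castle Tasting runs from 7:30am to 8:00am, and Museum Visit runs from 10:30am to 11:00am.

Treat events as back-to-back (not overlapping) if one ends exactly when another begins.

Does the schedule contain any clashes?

Sorted by start: Castle Tasting, Market Walk, Aquarium Photo, Museum Visit, Gardens Tour, Gardens Break, Park Transfer, Museum Tour.
Market Walk starts exactly when Castle Tasting ends (back-to-back, no overlap), so nothing later overlaps Castle Tasting either.
Aquarium Photo starts after Market Walk ends, so nothing later overlaps Market Walk either.
Museum Visit starts exactly when Aquarium Photo ends (back-to-back, no overlap), so nothing later overlaps Aquarium Photo either.
Gardens Tour starts after Museum Visit ends, so nothing later overlaps Museum Visit either.
Gardens Break starts after Gardens Tour ends, so nothing later overlaps Gardens Tour either.
Park Transfer starts after Gardens Break ends, so nothing later overlaps Gardens Break either.
Museum Tour starts after Park Transfer ends.
Every pair is clear; the schedule has no overlaps.

No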